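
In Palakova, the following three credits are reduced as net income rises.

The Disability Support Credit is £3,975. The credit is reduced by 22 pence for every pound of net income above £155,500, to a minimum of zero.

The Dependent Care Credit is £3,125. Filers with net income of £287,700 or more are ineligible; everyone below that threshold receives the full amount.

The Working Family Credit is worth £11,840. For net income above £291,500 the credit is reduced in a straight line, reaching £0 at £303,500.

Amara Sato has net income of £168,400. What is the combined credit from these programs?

£16,102

Disability Support Credit: 22% of the £12,900 excess over £155,500 is £2,838; credit = £3,975 − £2,838 = £1,137.
Dependent Care Credit: £168,400 is below the £287,700 cutoff, so the full £3,125 applies.
Working Family Credit: £168,400 is at or below the £291,500 threshold, so the full £11,840 applies.
Total: £1,137 + £3,125 + £11,840 = £16,102.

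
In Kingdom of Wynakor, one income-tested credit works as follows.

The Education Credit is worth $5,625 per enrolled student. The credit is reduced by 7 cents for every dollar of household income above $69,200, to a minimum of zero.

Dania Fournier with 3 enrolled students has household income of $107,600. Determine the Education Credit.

$14,187

Education Credit: base = 3 × $5,625 = $16,875. 7% of the $38,400 excess over $69,200 is $2,688; credit = $16,875 − $2,688 = $14,187.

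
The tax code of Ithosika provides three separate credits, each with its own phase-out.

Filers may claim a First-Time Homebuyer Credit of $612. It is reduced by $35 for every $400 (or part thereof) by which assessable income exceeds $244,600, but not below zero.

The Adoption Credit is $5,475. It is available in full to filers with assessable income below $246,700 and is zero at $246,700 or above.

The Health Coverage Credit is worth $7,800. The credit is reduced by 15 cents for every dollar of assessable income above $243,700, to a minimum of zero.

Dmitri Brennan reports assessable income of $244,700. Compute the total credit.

$13,702

First-Time Homebuyer Credit: income exceeds $244,600 by $100, which is 1 full-or-partial $400 increment; reduction = 1 × $35 = $35, leaving $577.
Adoption Credit: $244,700 is below the $246,700 cutoff, so the full $5,475 applies.
Health Coverage Credit: 15% of the $1,000 excess over $243,700 is $150; credit = $7,800 − $150 = $7,650.
Total: $577 + $5,475 + $7,650 = $13,702.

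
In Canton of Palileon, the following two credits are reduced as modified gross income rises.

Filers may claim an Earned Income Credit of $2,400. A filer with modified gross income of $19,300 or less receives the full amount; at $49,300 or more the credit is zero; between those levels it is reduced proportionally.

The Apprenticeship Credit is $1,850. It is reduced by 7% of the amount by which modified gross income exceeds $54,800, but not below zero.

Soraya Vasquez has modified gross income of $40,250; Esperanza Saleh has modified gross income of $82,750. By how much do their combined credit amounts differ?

$2,574

Soraya ($40,250): Earned Income Credit: $40,250 is $20,950 into a $30,000 phase-out range, leaving 9,050/30,000 of the credit: $2,400 × 9,050/30,000 = $724. Apprenticeship Credit: $40,250 is at or below the $54,800 threshold, so the full $1,850 applies. total $724 + $1,850 = $2,574
Esperanza ($82,750): Earned Income Credit: $82,750 is at or above $49,300, so the credit is $0. Apprenticeship Credit: 7% of the $27,950 excess over $54,800 is $1,956.50 ≥ base, so the credit is $0. total $0 + $0 = $0
Difference: |$2,574 − $0| = $2,574.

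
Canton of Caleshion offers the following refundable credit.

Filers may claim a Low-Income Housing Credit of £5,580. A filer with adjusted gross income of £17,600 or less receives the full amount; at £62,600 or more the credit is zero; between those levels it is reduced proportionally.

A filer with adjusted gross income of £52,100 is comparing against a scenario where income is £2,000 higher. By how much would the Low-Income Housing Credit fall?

At £52,100 — £52,100 is £34,500 into a £45,000 phase-out range, leaving 10,500/45,000 of the credit: £5,580 × 10,500/45,000 = £1,302.
At £54,100 — £54,100 is £36,500 into a £45,000 phase-out range, leaving 8,500/45,000 of the credit: £5,580 × 8,500/45,000 = £1,054.
Lost: £1,302 − £1,054 = £248.

£248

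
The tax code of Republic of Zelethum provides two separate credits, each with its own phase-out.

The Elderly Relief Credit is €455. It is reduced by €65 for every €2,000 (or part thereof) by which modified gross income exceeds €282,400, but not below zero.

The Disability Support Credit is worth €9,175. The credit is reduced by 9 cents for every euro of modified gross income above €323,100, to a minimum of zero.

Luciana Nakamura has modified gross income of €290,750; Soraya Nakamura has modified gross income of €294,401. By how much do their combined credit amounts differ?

Luciana (€290,750): Elderly Relief Credit: income exceeds €282,400 by €8,350, which is 5 full-or-partial €2,000 increments; reduction = 5 × €65 = €325, leaving €130. Disability Support Credit: €290,750 is at or below the €323,100 threshold, so the full €9,175 applies. total €130 + €9,175 = €9,305
Soraya (€294,401): Elderly Relief Credit: income exceeds €282,400 by €12,001 → 7 increments × €65 = €455 ≥ base, so the credit is €0. Disability Support Credit: €294,401 is at or below the €323,100 threshold, so the full €9,175 applies. total €0 + €9,175 = €9,175
Difference: |€9,305 − €9,175| = €130.

€130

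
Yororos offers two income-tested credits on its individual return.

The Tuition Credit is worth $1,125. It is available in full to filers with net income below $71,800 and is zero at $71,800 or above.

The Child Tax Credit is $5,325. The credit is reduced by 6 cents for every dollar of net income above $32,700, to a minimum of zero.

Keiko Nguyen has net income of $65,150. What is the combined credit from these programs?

$4,503

Tuition Credit: $65,150 is below the $71,800 cutoff, so the full $1,125 applies.
Child Tax Credit: 6% of the $32,450 excess over $32,700 is $1,947; credit = $5,325 − $1,947 = $3,378.
Total: $1,125 + $3,378 = $4,503.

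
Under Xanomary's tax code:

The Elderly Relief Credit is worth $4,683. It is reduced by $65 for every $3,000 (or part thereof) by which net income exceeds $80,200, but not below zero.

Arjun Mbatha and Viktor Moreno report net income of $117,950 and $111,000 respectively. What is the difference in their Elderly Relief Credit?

Arjun ($117,950): Elderly Relief Credit: income exceeds $80,200 by $37,750, which is 13 full-or-partial $3,000 increments; reduction = 13 × $65 = $845, leaving $3,838.
Viktor ($111,000): Elderly Relief Credit: income exceeds $80,200 by $30,800, which is 11 full-or-partial $3,000 increments; reduction = 11 × $65 = $715, leaving $3,968.
Difference: |$3,838 − $3,968| = $130.

$130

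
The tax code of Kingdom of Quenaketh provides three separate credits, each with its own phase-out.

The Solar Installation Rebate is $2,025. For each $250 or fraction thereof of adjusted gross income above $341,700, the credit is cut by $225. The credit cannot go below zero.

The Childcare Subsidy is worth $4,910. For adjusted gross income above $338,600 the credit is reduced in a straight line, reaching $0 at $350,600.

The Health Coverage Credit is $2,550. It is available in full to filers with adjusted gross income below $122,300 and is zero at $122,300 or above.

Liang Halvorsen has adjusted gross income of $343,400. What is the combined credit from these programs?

$3,396

Solar Installation Rebate: income exceeds $341,700 by $1,700, which is 7 full-or-partial $250 increments; reduction = 7 × $225 = $1,575, leaving $450.
Childcare Subsidy: $343,400 is $4,800 into a $12,000 phase-out range, leaving 7,200/12,000 of the credit: $4,910 × 7,200/12,000 = $2,946.
Health Coverage Credit: $343,400 meets or exceeds the $122,300 cutoff, so the credit is $0.
Total: $450 + $2,946 + $0 = $3,396.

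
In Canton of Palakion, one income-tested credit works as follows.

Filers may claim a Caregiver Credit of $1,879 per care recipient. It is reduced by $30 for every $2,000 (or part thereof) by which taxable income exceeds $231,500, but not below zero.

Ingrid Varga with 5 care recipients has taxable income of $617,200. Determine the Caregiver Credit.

$3,605

Caregiver Credit: base = 5 × $1,879 = $9,395. income exceeds $231,500 by $385,700, which is 193 full-or-partial $2,000 increments; reduction = 193 × $30 = $5,790, leaving $3,605.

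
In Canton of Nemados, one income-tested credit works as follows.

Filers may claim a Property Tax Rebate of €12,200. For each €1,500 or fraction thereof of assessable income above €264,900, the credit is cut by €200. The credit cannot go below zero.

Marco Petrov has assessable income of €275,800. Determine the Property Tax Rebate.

Property Tax Rebate: income exceeds €264,900 by €10,900, which is 8 full-or-partial €1,500 increments; reduction = 8 × €200 = €1,600, leaving €10,600.

€10,600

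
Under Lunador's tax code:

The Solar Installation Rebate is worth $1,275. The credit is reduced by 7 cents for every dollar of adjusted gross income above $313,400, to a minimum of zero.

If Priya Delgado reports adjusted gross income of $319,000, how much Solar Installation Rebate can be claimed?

Solar Installation Rebate: 7% of the $5,600 excess over $313,400 is $392; credit = $1,275 − $392 = $883.

$883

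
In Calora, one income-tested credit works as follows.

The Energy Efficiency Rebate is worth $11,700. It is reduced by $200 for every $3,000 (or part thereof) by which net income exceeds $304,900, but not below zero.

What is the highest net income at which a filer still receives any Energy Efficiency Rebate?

After 58 increments the reduction is 58 × $200 = $11,600, leaving $100; one more increment wipes it out. Increment 58 ends at excess 58 × $3,000 = $174,000, so the highest qualifying income is $304,900 + $174,000 = $478,900.

$478,900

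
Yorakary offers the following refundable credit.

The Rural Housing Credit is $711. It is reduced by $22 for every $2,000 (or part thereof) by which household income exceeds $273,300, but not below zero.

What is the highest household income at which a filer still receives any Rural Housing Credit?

$337,300

After 32 increments the reduction is 32 × $22 = $704, leaving $7; one more increment wipes it out. Increment 32 ends at excess 32 × $2,000 = $64,000, so the highest qualifying income is $273,300 + $64,000 = $337,300.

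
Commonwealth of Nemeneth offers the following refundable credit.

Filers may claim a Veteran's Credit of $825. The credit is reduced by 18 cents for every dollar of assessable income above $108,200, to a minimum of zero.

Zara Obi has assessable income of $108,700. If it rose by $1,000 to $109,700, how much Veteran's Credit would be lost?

At $108,700 — 18% of the $500 excess over $108,200 is $90; credit = $825 − $90 = $735.
At $109,700 — 18% of the $1,500 excess over $108,200 is $270; credit = $825 − $270 = $555.
Lost: $735 − $555 = $180.

$180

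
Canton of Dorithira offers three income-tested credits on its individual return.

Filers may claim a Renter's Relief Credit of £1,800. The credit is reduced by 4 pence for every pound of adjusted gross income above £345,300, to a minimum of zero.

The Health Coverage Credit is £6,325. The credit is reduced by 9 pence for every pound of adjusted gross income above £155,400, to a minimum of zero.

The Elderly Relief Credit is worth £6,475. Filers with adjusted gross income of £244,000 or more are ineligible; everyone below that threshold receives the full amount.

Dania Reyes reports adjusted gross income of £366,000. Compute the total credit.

Renter's Relief Credit: 4% of the £20,700 excess over £345,300 is £828; credit = £1,800 − £828 = £972.
Health Coverage Credit: 9% of the £210,600 excess over £155,400 is £18,954 ≥ base, so the credit is £0.
Elderly Relief Credit: £366,000 meets or exceeds the £244,000 cutoff, so the credit is £0.
Total: £972 + £0 + £0 = £972.

£972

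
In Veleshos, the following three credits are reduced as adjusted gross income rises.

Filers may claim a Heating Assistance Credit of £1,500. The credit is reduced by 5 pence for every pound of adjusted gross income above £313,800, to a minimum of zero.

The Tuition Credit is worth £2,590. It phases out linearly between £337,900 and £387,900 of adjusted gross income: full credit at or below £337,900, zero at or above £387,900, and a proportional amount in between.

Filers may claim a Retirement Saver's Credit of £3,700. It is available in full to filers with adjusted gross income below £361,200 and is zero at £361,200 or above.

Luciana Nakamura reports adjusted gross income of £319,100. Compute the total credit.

Heating Assistance Credit: 5% of the £5,300 excess over £313,800 is £265; credit = £1,500 − £265 = £1,235.
Tuition Credit: £319,100 is at or below the £337,900 threshold, so the full £2,590 applies.
Retirement Saver's Credit: £319,100 is below the £361,200 cutoff, so the full £3,700 applies.
Total: £1,235 + £2,590 + £3,700 = £7,525.

£7,525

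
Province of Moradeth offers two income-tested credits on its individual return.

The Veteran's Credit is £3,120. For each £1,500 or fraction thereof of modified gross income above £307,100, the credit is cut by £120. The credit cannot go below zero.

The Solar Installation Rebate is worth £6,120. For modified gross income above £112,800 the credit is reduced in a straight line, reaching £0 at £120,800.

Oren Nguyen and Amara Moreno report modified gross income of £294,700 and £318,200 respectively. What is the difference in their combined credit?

Oren (£294,700): Veteran's Credit: £294,700 is at or below the £307,100 threshold, so the full £3,120 applies. Solar Installation Rebate: £294,700 is at or above £120,800, so the credit is £0. total £3,120 + £0 = £3,120
Amara (£318,200): Veteran's Credit: income exceeds £307,100 by £11,100, which is 8 full-or-partial £1,500 increments; reduction = 8 × £120 = £960, leaving £2,160. Solar Installation Rebate: £318,200 is at or above £120,800, so the credit is £0. total £2,160 + £0 = £2,160
Difference: |£3,120 − £2,160| = £960.

£960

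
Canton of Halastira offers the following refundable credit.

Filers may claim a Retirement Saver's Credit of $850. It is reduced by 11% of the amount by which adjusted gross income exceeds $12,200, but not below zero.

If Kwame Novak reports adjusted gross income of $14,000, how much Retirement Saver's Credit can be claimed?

$652

Retirement Saver's Credit: 11% of the $1,800 excess over $12,200 is $198; credit = $850 − $198 = $652.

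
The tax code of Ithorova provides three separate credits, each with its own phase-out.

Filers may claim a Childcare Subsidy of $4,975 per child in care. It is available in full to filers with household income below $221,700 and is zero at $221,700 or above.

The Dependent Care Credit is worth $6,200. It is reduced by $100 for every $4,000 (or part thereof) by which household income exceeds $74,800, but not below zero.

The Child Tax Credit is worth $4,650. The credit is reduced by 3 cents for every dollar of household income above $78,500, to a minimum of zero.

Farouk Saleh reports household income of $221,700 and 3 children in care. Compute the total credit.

$2,854

Childcare Subsidy: base = 3 × $4,975 = $14,925. $221,700 meets or exceeds the $221,700 cutoff, so the credit is $0.
Dependent Care Credit: income exceeds $74,800 by $146,900, which is 37 full-or-partial $4,000 increments; reduction = 37 × $100 = $3,700, leaving $2,500.
Child Tax Credit: 3% of the $143,200 excess over $78,500 is $4,296; credit = $4,650 − $4,296 = $354.
Total: $0 + $2,500 + $354 = $2,854.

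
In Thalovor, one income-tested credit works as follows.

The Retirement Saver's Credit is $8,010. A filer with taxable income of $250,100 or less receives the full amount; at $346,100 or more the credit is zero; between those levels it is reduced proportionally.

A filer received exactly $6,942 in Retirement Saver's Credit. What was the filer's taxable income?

$262,900

$6,942 is 6,942/8,010 of the full $8,010, so 1,068/8,010 of the $96,000 range has been used: income = $250,100 + $96,000 × 1,068/8,010 = $262,900.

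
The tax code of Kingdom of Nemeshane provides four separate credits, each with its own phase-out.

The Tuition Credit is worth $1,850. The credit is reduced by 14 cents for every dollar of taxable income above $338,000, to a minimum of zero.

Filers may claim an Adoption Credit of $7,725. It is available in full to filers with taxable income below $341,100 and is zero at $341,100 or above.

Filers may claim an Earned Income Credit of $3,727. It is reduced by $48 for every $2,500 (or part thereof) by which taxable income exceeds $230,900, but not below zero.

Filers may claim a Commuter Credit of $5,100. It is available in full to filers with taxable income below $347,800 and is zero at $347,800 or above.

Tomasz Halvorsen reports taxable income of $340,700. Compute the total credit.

Tuition Credit: 14% of the $2,700 excess over $338,000 is $378; credit = $1,850 − $378 = $1,472.
Adoption Credit: $340,700 is below the $341,100 cutoff, so the full $7,725 applies.
Earned Income Credit: income exceeds $230,900 by $109,800, which is 44 full-or-partial $2,500 increments; reduction = 44 × $48 = $2,112, leaving $1,615.
Commuter Credit: $340,700 is below the $347,800 cutoff, so the full $5,100 applies.
Total: $1,472 + $7,725 + $1,615 + $5,100 = $15,912.

$15,912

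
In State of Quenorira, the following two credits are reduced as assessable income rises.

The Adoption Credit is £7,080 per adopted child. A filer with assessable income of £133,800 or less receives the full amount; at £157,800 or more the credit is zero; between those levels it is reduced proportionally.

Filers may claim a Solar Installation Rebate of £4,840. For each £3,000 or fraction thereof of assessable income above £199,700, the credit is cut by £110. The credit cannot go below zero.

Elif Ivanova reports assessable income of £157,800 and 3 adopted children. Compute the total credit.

£4,840

Adoption Credit: base = 3 × £7,080 = £21,240. £157,800 is at or above £157,800, so the credit is £0.
Solar Installation Rebate: £157,800 is at or below the £199,700 threshold, so the full £4,840 applies.
Total: £0 + £4,840 = £4,840.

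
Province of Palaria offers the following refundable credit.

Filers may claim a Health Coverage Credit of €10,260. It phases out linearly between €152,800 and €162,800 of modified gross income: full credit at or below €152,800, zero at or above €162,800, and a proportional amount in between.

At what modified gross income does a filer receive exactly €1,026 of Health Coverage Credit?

€1,026 is 1,026/10,260 of the full €10,260, so 9,234/10,260 of the €10,000 range has been used: income = €152,800 + €10,000 × 9,234/10,260 = €161,800.

€161,800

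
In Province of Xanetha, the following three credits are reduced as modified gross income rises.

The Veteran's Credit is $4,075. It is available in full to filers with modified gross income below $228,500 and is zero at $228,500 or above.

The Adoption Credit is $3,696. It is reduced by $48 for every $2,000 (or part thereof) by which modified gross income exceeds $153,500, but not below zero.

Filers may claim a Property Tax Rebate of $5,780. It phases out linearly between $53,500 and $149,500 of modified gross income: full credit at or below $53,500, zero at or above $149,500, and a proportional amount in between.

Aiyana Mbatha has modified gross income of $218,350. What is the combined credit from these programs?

$6,187

Veteran's Credit: $218,350 is below the $228,500 cutoff, so the full $4,075 applies.
Adoption Credit: income exceeds $153,500 by $64,850, which is 33 full-or-partial $2,000 increments; reduction = 33 × $48 = $1,584, leaving $2,112.
Property Tax Rebate: $218,350 is at or above $149,500, so the credit is $0.
Total: $4,075 + $2,112 + $0 = $6,187.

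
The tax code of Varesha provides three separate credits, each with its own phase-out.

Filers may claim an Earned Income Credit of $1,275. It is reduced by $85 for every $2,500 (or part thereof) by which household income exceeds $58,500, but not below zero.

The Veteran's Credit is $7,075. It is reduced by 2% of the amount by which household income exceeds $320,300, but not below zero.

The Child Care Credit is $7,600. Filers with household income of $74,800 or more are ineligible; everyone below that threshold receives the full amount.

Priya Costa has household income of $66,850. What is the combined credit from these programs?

$15,610

Earned Income Credit: income exceeds $58,500 by $8,350, which is 4 full-or-partial $2,500 increments; reduction = 4 × $85 = $340, leaving $935.
Veteran's Credit: $66,850 is at or below the $320,300 threshold, so the full $7,075 applies.
Child Care Credit: $66,850 is below the $74,800 cutoff, so the full $7,600 applies.
Total: $935 + $7,075 + $7,600 = $15,610.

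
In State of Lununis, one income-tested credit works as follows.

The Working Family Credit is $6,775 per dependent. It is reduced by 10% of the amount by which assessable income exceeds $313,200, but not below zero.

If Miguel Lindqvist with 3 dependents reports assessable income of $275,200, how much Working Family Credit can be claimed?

Working Family Credit: base = 3 × $6,775 = $20,325. $275,200 is at or below the $313,200 threshold, so the full $20,325 applies.

$20,325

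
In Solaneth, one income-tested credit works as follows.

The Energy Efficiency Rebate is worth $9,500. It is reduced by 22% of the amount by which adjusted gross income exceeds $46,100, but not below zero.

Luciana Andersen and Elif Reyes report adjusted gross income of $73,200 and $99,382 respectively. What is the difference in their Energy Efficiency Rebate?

$3,538

Luciana ($73,200): Energy Efficiency Rebate: 22% of the $27,100 excess over $46,100 is $5,962; credit = $9,500 − $5,962 = $3,538.
Elif ($99,382): Energy Efficiency Rebate: 22% of the $53,282 excess over $46,100 is $11,722.04 ≥ base, so the credit is $0.
Difference: |$3,538 − $0| = $3,538.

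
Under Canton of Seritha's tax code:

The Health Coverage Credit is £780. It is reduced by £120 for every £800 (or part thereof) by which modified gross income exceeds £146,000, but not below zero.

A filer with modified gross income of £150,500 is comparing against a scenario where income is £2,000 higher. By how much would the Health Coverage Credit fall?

At £150,500 — income exceeds £146,000 by £4,500, which is 6 full-or-partial £800 increments; reduction = 6 × £120 = £720, leaving £60.
At £152,500 — income exceeds £146,000 by £6,500 → 9 increments × £120 = £1,080 ≥ base, so the credit is £0.
Lost: £60 − £0 = £60.

£60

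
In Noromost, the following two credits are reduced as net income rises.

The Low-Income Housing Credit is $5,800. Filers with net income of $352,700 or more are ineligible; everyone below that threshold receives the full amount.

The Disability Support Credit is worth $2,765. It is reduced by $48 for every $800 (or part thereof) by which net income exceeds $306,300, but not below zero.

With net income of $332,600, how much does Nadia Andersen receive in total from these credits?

Low-Income Housing Credit: $332,600 is below the $352,700 cutoff, so the full $5,800 applies.
Disability Support Credit: income exceeds $306,300 by $26,300, which is 33 full-or-partial $800 increments; reduction = 33 × $48 = $1,584, leaving $1,181.
Total: $5,800 + $1,181 = $6,981.

$6,981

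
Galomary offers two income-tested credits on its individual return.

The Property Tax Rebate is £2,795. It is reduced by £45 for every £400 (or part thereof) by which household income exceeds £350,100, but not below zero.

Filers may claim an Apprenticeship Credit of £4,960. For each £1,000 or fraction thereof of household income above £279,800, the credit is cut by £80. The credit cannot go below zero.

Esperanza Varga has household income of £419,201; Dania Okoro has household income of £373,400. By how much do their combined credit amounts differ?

£140

Esperanza (£419,201): Property Tax Rebate: income exceeds £350,100 by £69,101 → 173 increments × £45 = £7,785 ≥ base, so the credit is £0. Apprenticeship Credit: income exceeds £279,800 by £139,401 → 140 increments × £80 = £11,200 ≥ base, so the credit is £0. total £0 + £0 = £0
Dania (£373,400): Property Tax Rebate: income exceeds £350,100 by £23,300, which is 59 full-or-partial £400 increments; reduction = 59 × £45 = £2,655, leaving £140. Apprenticeship Credit: income exceeds £279,800 by £93,600 → 94 increments × £80 = £7,520 ≥ base, so the credit is £0. total £140 + £0 = £140
Difference: |£0 − £140| = £140.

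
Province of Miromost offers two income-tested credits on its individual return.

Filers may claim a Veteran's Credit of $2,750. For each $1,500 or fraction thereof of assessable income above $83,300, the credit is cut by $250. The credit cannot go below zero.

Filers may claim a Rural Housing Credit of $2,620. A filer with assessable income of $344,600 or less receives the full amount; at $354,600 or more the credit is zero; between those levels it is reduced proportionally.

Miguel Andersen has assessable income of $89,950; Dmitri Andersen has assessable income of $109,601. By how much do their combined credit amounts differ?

$1,500

Miguel ($89,950): Veteran's Credit: income exceeds $83,300 by $6,650, which is 5 full-or-partial $1,500 increments; reduction = 5 × $250 = $1,250, leaving $1,500. Rural Housing Credit: $89,950 is at or below the $344,600 threshold, so the full $2,620 applies. total $1,500 + $2,620 = $4,120
Dmitri ($109,601): Veteran's Credit: income exceeds $83,300 by $26,301 → 18 increments × $250 = $4,500 ≥ base, so the credit is $0. Rural Housing Credit: $109,601 is at or below the $344,600 threshold, so the full $2,620 applies. total $0 + $2,620 = $2,620
Difference: |$4,120 − $2,620| = $1,500.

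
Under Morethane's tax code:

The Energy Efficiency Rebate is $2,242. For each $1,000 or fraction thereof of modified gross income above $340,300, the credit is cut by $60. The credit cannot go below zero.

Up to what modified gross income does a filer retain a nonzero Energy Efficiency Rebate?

After 37 increments the reduction is 37 × $60 = $2,220, leaving $22; one more increment wipes it out. Increment 37 ends at excess 37 × $1,000 = $37,000, so the highest qualifying income is $340,300 + $37,000 = $377,300.

$377,300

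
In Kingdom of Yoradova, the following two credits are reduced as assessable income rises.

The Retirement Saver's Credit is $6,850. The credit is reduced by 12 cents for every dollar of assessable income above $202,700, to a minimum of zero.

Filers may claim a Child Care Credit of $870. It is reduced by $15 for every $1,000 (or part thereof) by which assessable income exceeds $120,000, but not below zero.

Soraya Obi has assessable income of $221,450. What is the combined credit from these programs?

Retirement Saver's Credit: 12% of the $18,750 excess over $202,700 is $2,250; credit = $6,850 − $2,250 = $4,600.
Child Care Credit: income exceeds $120,000 by $101,450 → 102 increments × $15 = $1,530 ≥ base, so the credit is $0.
Total: $4,600 + $0 = $4,600.

$4,600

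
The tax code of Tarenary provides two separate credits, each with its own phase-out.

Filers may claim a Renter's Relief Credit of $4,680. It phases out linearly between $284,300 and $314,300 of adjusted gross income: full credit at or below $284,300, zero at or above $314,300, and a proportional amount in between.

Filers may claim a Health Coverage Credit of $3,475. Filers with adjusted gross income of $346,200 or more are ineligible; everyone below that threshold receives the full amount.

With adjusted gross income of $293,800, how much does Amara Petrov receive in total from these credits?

$6,673

Renter's Relief Credit: $293,800 is $9,500 into a $30,000 phase-out range, leaving 20,500/30,000 of the credit: $4,680 × 20,500/30,000 = $3,198.
Health Coverage Credit: $293,800 is below the $346,200 cutoff, so the full $3,475 applies.
Total: $3,198 + $3,475 = $6,673.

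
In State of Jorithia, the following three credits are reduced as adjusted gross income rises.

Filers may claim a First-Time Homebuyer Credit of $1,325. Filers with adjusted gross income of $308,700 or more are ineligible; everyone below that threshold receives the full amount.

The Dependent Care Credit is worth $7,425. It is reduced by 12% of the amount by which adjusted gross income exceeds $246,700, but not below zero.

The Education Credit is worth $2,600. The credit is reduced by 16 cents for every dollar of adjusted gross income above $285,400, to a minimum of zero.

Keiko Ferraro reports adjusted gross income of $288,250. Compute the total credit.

$5,908

First-Time Homebuyer Credit: $288,250 is below the $308,700 cutoff, so the full $1,325 applies.
Dependent Care Credit: 12% of the $41,550 excess over $246,700 is $4,986; credit = $7,425 − $4,986 = $2,439.
Education Credit: 16% of the $2,850 excess over $285,400 is $456; credit = $2,600 − $456 = $2,144.
Total: $1,325 + $2,439 + $2,144 = $5,908.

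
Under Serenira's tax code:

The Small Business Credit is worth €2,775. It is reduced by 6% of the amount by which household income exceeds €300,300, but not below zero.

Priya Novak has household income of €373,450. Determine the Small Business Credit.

€0

Small Business Credit: 6% of the €73,150 excess over €300,300 is €4,389 ≥ base, so the credit is €0.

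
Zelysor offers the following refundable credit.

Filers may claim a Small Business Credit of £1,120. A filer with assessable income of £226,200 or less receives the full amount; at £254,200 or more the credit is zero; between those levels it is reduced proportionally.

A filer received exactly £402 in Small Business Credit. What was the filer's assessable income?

£244,150

£402 is 402/1,120 of the full £1,120, so 718/1,120 of the £28,000 range has been used: income = £226,200 + £28,000 × 718/1,120 = £244,150.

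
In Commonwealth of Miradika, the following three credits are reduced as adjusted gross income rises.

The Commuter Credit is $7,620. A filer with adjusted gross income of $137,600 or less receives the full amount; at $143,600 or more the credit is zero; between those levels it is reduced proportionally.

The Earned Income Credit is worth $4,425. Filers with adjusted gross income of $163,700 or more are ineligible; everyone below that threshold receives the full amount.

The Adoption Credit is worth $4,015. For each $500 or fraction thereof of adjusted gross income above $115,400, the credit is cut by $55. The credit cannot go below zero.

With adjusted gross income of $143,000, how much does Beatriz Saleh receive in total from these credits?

$6,122

Commuter Credit: $143,000 is $5,400 into a $6,000 phase-out range, leaving 600/6,000 of the credit: $7,620 × 600/6,000 = $762.
Earned Income Credit: $143,000 is below the $163,700 cutoff, so the full $4,425 applies.
Adoption Credit: income exceeds $115,400 by $27,600, which is 56 full-or-partial $500 increments; reduction = 56 × $55 = $3,080, leaving $935.
Total: $762 + $4,425 + $935 = $6,122.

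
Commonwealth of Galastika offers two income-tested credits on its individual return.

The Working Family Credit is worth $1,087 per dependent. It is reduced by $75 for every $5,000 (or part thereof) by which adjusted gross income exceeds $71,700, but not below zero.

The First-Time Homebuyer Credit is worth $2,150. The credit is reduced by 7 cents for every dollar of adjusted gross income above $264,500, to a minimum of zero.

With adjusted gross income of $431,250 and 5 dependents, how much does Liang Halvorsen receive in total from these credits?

$35

Working Family Credit: base = 5 × $1,087 = $5,435. income exceeds $71,700 by $359,550, which is 72 full-or-partial $5,000 increments; reduction = 72 × $75 = $5,400, leaving $35.
First-Time Homebuyer Credit: 7% of the $166,750 excess over $264,500 is $11,672.50 ≥ base, so the credit is $0.
Total: $35 + $0 = $35.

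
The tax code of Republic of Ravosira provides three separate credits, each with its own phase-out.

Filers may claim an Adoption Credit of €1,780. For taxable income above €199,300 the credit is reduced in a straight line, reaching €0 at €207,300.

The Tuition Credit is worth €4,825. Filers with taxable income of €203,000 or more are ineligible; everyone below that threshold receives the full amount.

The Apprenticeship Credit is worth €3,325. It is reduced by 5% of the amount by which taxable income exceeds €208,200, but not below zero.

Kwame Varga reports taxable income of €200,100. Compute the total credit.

€9,752

Adoption Credit: €200,100 is €800 into a €8,000 phase-out range, leaving 7,200/8,000 of the credit: €1,780 × 7,200/8,000 = €1,602.
Tuition Credit: €200,100 is below the €203,000 cutoff, so the full €4,825 applies.
Apprenticeship Credit: €200,100 is at or below the €208,200 threshold, so the full €3,325 applies.
Total: €1,602 + €4,825 + €3,325 = €9,752.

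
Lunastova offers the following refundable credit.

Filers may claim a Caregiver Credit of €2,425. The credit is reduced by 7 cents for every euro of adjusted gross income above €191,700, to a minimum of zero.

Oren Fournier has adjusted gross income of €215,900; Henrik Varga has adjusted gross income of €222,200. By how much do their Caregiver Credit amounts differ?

€441

Oren (€215,900): Caregiver Credit: 7% of the €24,200 excess over €191,700 is €1,694; credit = €2,425 − €1,694 = €731.
Henrik (€222,200): Caregiver Credit: 7% of the €30,500 excess over €191,700 is €2,135; credit = €2,425 − €2,135 = €290.
Difference: |€731 − €290| = €441.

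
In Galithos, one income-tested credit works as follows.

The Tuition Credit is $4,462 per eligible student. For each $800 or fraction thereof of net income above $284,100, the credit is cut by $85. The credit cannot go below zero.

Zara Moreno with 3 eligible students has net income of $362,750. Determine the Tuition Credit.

Tuition Credit: base = 3 × $4,462 = $13,386. income exceeds $284,100 by $78,650, which is 99 full-or-partial $800 increments; reduction = 99 × $85 = $8,415, leaving $4,971.

$4,971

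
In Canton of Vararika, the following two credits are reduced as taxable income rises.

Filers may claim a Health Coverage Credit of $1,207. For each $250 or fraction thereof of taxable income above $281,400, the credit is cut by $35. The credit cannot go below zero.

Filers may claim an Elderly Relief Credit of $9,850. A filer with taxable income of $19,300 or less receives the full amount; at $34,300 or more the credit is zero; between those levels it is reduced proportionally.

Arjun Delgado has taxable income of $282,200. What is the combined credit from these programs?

$1,067

Health Coverage Credit: income exceeds $281,400 by $800, which is 4 full-or-partial $250 increments; reduction = 4 × $35 = $140, leaving $1,067.
Elderly Relief Credit: $282,200 is at or above $34,300, so the credit is $0.
Total: $1,067 + $0 = $1,067.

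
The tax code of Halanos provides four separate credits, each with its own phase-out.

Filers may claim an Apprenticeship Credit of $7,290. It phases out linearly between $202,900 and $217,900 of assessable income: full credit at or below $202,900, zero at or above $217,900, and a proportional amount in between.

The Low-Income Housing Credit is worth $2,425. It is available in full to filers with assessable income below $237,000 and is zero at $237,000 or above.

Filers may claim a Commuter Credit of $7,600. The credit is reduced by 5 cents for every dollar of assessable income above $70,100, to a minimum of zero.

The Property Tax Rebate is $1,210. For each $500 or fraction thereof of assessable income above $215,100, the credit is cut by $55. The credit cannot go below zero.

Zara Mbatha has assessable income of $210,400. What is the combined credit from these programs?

Apprenticeship Credit: $210,400 is $7,500 into a $15,000 phase-out range, leaving 7,500/15,000 of the credit: $7,290 × 7,500/15,000 = $3,645.
Low-Income Housing Credit: $210,400 is below the $237,000 cutoff, so the full $2,425 applies.
Commuter Credit: 5% of the $140,300 excess over $70,100 is $7,015; credit = $7,600 − $7,015 = $585.
Property Tax Rebate: $210,400 is at or below the $215,100 threshold, so the full $1,210 applies.
Total: $3,645 + $2,425 + $585 + $1,210 = $7,865.

$7,865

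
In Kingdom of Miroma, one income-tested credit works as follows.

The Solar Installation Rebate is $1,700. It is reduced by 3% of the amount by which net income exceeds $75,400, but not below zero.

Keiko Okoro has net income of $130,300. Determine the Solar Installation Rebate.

Solar Installation Rebate: 3% of the $54,900 excess over $75,400 is $1,647; credit = $1,700 − $1,647 = $53.

$53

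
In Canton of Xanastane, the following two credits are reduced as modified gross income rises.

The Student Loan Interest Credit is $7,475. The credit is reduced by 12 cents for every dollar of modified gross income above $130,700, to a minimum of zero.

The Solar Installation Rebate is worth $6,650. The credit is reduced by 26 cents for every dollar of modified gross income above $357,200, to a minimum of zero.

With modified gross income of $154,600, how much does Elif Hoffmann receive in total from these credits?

Student Loan Interest Credit: 12% of the $23,900 excess over $130,700 is $2,868; credit = $7,475 − $2,868 = $4,607.
Solar Installation Rebate: $154,600 is at or below the $357,200 threshold, so the full $6,650 applies.
Total: $4,607 + $6,650 = $11,257.

$11,257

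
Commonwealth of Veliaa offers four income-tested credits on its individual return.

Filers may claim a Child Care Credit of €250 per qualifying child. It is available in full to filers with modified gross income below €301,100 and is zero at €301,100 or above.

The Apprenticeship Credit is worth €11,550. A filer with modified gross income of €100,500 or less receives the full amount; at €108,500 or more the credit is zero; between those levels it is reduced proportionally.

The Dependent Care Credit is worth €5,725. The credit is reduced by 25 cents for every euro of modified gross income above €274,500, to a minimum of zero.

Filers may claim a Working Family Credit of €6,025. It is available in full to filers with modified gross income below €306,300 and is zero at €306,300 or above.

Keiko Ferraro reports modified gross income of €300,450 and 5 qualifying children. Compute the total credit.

€7,275

Child Care Credit: base = 5 × €250 = €1,250. €300,450 is below the €301,100 cutoff, so the full €1,250 applies.
Apprenticeship Credit: €300,450 is at or above €108,500, so the credit is €0.
Dependent Care Credit: 25% of the €25,950 excess over €274,500 is €6,487.50 ≥ base, so the credit is €0.
Working Family Credit: €300,450 is below the €306,300 cutoff, so the full €6,025 applies.
Total: €1,250 + €0 + €0 + €6,025 = €7,275.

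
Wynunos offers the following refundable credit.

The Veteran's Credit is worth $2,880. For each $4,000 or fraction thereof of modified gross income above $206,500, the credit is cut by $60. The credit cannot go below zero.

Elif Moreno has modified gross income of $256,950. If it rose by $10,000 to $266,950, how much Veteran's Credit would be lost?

At $256,950 — income exceeds $206,500 by $50,450, which is 13 full-or-partial $4,000 increments; reduction = 13 × $60 = $780, leaving $2,100.
At $266,950 — income exceeds $206,500 by $60,450, which is 16 full-or-partial $4,000 increments; reduction = 16 × $60 = $960, leaving $1,920.
Lost: $2,100 − $1,920 = $180.

$180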